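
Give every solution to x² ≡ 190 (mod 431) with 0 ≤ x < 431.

173, 258

Since 431 ≡ 3 (mod 4), a square root of 190 is 190^((431+1)/4) = 190^108 mod 431.
Repeated squaring: 190^2≡327, 190^4≡41, 190^8≡388, 190^16≡125, 190^32≡109, 190^64≡244 (mod 431).
190^108 = 190^(64+32+8+4) ≡ 173 (mod 431).
Check: 173² = 29929 ≡ 190 (mod 431). The two roots are 173 and 258.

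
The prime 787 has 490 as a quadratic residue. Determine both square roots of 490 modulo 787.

222, 565

Since 787 ≡ 3 (mod 4), a square root of 490 is 490^((787+1)/4) = 490^197 mod 787.
Repeated squaring: 490^2≡65, 490^4≡290, 490^8≡678, 490^16≡76, 490^32≡267, 490^64≡459, 490^128≡552 (mod 787).
490^197 = 490^(128+64+4+1) ≡ 222 (mod 787).
Check: 222² = 49284 ≡ 490 (mod 787). The two roots are 222 and 565.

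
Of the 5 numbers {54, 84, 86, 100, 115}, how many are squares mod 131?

(54/131) = -1 → non-residue.
(84/131) = +1 → QR.
(86/131) = -1 → non-residue.
(100/131) = +1 → QR.
(115/131) = -1 → non-residue.
Total quadratic residues among the 5: 2.

2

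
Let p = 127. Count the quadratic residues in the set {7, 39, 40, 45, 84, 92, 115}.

2

(7/127) = -1 → non-residue.
(39/127) = -1 → non-residue.
(40/127) = -1 → non-residue.
(45/127) = -1 → non-residue.
(84/127) = +1 → QR.
(92/127) = -1 → non-residue.
(115/127) = +1 → QR.
Total quadratic residues among the 7: 2.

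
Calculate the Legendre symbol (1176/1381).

-1

Pull out 2^3: since 1381 ≡ 5 (mod 8), (2/1381) = -1, so (2/1381)^3 = -1.
Reciprocity: 147 ≡ 3 and 1381 ≡ 1 (mod 4), so (147/1381) = +(1381/147).
Reduce top mod 147: now compute (58/147).
Pull out 2: since 147 ≡ 3 (mod 8), (2/147) = -1.
Reciprocity: 29 ≡ 1 and 147 ≡ 3 (mod 4), so (29/147) = +(147/29).
Reduce top mod 29: now compute (2/29).
Pull out 2: since 29 ≡ 5 (mod 8), (2/29) = -1.
Reached (1/29) = 1. Collecting the sign flips along the way, the symbol is -1.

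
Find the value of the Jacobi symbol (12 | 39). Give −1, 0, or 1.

Pull out 2^2: since 39 ≡ 7 (mod 8), (2/39) = +1, so (2/39)^2 = +1.
Reciprocity: 3 ≡ 3 and 39 ≡ 3 (mod 4), so (3/39) = −(39/3).
Reduce top mod 3: now compute (0/3).
Top reduces to 0: gcd > 1, so the symbol is 0.

0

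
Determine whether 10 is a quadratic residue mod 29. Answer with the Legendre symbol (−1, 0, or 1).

-1

Pull out 2: since 29 ≡ 5 (mod 8), (2/29) = -1.
Reciprocity: 5 ≡ 1 and 29 ≡ 1 (mod 4), so (5/29) = +(29/5).
Reduce top mod 5: now compute (4/5).
Pull out 2^2: since 5 ≡ 5 (mod 8), (2/5) = -1, so (2/5)^2 = +1.
Reached (1/5) = 1. Collecting the sign flips along the way, the symbol is -1.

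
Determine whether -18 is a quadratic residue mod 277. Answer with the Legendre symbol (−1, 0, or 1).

-1

First reduce: -18 ≡ 259 (mod 277).
Reciprocity: 259 ≡ 3 and 277 ≡ 1 (mod 4), so (259/277) = +(277/259).
Reduce top mod 259: now compute (18/259).
Pull out 2: since 259 ≡ 3 (mod 8), (2/259) = -1.
Reciprocity: 9 ≡ 1 and 259 ≡ 3 (mod 4), so (9/259) = +(259/9).
Reduce top mod 9: now compute (7/9).
Reciprocity: 7 ≡ 3 and 9 ≡ 1 (mod 4), so (7/9) = +(9/7).
Reduce top mod 7: now compute (2/7).
Pull out 2: since 7 ≡ 7 (mod 8), (2/7) = +1.
Reached (1/7) = 1. Collecting the sign flips along the way, the symbol is -1.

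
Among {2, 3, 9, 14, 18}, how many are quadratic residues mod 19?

(2/19) = -1 → non-residue.
(3/19) = -1 → non-residue.
(9/19) = +1 → QR.
(14/19) = -1 → non-residue.
(18/19) = -1 → non-residue.
Total quadratic residues among the 5: 1.

1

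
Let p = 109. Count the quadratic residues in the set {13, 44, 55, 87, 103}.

1

(13/109) = -1 → non-residue.
(44/109) = -1 → non-residue.
(55/109) = -1 → non-residue.
(87/109) = +1 → QR.
(103/109) = -1 → non-residue.
Total quadratic residues among the 5: 1.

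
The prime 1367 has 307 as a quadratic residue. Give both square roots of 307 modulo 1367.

647, 720

Since 1367 ≡ 3 (mod 4), a square root of 307 is 307^((1367+1)/4) = 307^342 mod 1367.
Repeated squaring: 307^2≡1293, 307^4≡8, 307^8≡64, 307^16≡1362, 307^32≡25, 307^64≡625, 307^128≡1030, 307^256≡108 (mod 1367).
307^342 = 307^(256+64+16+4+2) ≡ 647 (mod 1367).
Check: 647² = 418609 ≡ 307 (mod 1367). The two roots are 647 and 720.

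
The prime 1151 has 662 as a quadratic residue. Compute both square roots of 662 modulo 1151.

125, 1026

Since 1151 ≡ 3 (mod 4), a square root of 662 is 662^((1151+1)/4) = 662^288 mod 1151.
Repeated squaring: 662^2≡864, 662^4≡648, 662^8≡940, 662^16≡783, 662^32≡757, 662^64≡1002, 662^128≡332, 662^256≡879 (mod 1151).
662^288 = 662^(256+32) ≡ 125 (mod 1151).
Check: 125² = 15625 ≡ 662 (mod 1151). The two roots are 125 and 1026.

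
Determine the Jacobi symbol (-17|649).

-1

First reduce: -17 ≡ 632 (mod 649).
Pull out 2^3: since 649 ≡ 1 (mod 8), (2/649) = +1, so (2/649)^3 = +1.
Reciprocity: 79 ≡ 3 and 649 ≡ 1 (mod 4), so (79/649) = +(649/79).
Reduce top mod 79: now compute (17/79).
Reciprocity: 17 ≡ 1 and 79 ≡ 3 (mod 4), so (17/79) = +(79/17).
Reduce top mod 17: now compute (11/17).
Reciprocity: 11 ≡ 3 and 17 ≡ 1 (mod 4), so (11/17) = +(17/11).
Reduce top mod 11: now compute (6/11).
Pull out 2: since 11 ≡ 3 (mod 8), (2/11) = -1.
Reciprocity: 3 ≡ 3 and 11 ≡ 3 (mod 4), so (3/11) = −(11/3).
Reduce top mod 3: now compute (2/3).
Pull out 2: since 3 ≡ 3 (mod 8), (2/3) = -1.
Reached (1/3) = 1. Collecting the sign flips along the way, the symbol is -1.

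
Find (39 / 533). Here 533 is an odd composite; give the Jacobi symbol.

Reciprocity: 39 ≡ 3 and 533 ≡ 1 (mod 4), so (39/533) = +(533/39).
Reduce top mod 39: now compute (26/39).
Pull out 2: since 39 ≡ 7 (mod 8), (2/39) = +1.
Reciprocity: 13 ≡ 1 and 39 ≡ 3 (mod 4), so (13/39) = +(39/13).
Reduce top mod 13: now compute (0/13).
Top reduces to 0: gcd > 1, so the symbol is 0.

0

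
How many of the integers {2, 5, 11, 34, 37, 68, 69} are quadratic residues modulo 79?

3

(2/79) = +1 → QR.
(5/79) = +1 → QR.
(11/79) = +1 → QR.
(34/79) = -1 → non-residue.
(37/79) = -1 → non-residue.
(68/79) = -1 → non-residue.
(69/79) = -1 → non-residue.
Total quadratic residues among the 7: 3.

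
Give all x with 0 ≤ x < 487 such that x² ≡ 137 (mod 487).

Since 487 ≡ 3 (mod 4), a square root of 137 is 137^((487+1)/4) = 137^122 mod 487.
Repeated squaring: 137^2≡263, 137^4≡15, 137^8≡225, 137^16≡464, 137^32≡42, 137^64≡303 (mod 487).
137^122 = 137^(64+32+16+8+2) ≡ 194 (mod 487).
Check: 194² = 37636 ≡ 137 (mod 487). The two roots are 194 and 293.

194, 293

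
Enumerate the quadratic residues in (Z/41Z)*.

Square k = 1,…,20 (k and 41−k give the same square):
1²=1, 2²=4, 3²=9, 4²=16, 5²=25, 6²=36, 7²≡8, 8²≡23, 9²≡40, 10²≡18, 11²≡39, 12²≡21, 13²≡5, 14²≡32, 15²≡20, 16²≡10, 17²≡2, 18²≡37, 19²≡33, 20²≡31 (mod 41).
So the quadratic residues mod 41 are {1, 2, 4, 5, 8, 9, 10, 16, 18, 20, 21, 23, 25, 31, 32, 33, 36, 37, 39, 40}.

1, 2, 4, 5, 8, 9, 10, 16, 18, 20, 21, 23, 25, 31, 32, 33, 36, 37, 39, 40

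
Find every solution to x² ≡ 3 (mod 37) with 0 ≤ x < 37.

15, 22

37 ≡ 1 (mod 4), so we find a root by search.
Trying successive values, 15² = 225 ≡ 3 (mod 37). The other root is 37 − 15 = 22.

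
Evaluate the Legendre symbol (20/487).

-1

Pull out 2^2: since 487 ≡ 7 (mod 8), (2/487) = +1, so (2/487)^2 = +1.
Reciprocity: 5 ≡ 1 and 487 ≡ 3 (mod 4), so (5/487) = +(487/5).
Reduce top mod 5: now compute (2/5).
Pull out 2: since 5 ≡ 5 (mod 8), (2/5) = -1.
Reached (1/5) = 1. Collecting the sign flips along the way, the symbol is -1.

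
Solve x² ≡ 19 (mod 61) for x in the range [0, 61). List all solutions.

61 ≡ 1 (mod 4), so we find a root by search.
Trying successive values, 18² = 324 ≡ 19 (mod 61). The other root is 61 − 18 = 43.

18, 43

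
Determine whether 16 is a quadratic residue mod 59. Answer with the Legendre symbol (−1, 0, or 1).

Euler's criterion: (16/59) ≡ 16^29 (mod 59).
16^2 ≡ 20 (mod 59)
16^4 ≡ 46 (mod 59)
16^8 ≡ 51 (mod 59)
16^16 ≡ 5 (mod 59)
16^29 = 16^(16+8+4+1) ≡ 1 (mod 59).
Result is 1, so (16/59) = 1.

1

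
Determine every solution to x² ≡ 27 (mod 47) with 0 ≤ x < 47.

11, 36

Since 47 ≡ 3 (mod 4), a square root of 27 is 27^((47+1)/4) = 27^12 mod 47.
Repeated squaring: 27^2≡24, 27^4≡12, 27^8≡3 (mod 47).
27^12 = 27^(8+4) ≡ 36 (mod 47).
Check: 36² = 1296 ≡ 27 (mod 47). The two roots are 11 and 36.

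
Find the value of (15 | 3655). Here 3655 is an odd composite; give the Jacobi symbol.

Reciprocity: 15 ≡ 3 and 3655 ≡ 3 (mod 4), so (15/3655) = −(3655/15).
Reduce top mod 15: now compute (10/15).
Pull out 2: since 15 ≡ 7 (mod 8), (2/15) = +1.
Reciprocity: 5 ≡ 1 and 15 ≡ 3 (mod 4), so (5/15) = +(15/5).
Reduce top mod 5: now compute (0/5).
Top reduces to 0: gcd > 1, so the symbol is 0.

0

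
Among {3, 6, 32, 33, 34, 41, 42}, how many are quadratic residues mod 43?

2

(3/43) = -1 → non-residue.
(6/43) = +1 → QR.
(32/43) = -1 → non-residue.
(33/43) = -1 → non-residue.
(34/43) = -1 → non-residue.
(41/43) = +1 → QR.
(42/43) = -1 → non-residue.
Total quadratic residues among the 7: 2.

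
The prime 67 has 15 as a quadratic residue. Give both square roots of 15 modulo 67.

22, 45

Since 67 ≡ 3 (mod 4), a square root of 15 is 15^((67+1)/4) = 15^17 mod 67.
Repeated squaring: 15^2≡24, 15^4≡40, 15^8≡59, 15^16≡64 (mod 67).
15^17 = 15^(16+1) ≡ 22 (mod 67).
Check: 22² = 484 ≡ 15 (mod 67). The two roots are 22 and 45.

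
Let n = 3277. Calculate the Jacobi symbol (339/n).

Reciprocity: 339 ≡ 3 and 3277 ≡ 1 (mod 4), so (339/3277) = +(3277/339).
Reduce top mod 339: now compute (226/339).
Pull out 2: since 339 ≡ 3 (mod 8), (2/339) = -1.
Reciprocity: 113 ≡ 1 and 339 ≡ 3 (mod 4), so (113/339) = +(339/113).
Reduce top mod 113: now compute (0/113).
Top reduces to 0: gcd > 1, so the symbol is 0.

0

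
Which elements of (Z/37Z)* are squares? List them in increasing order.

Square k = 1,…,18 (k and 37−k give the same square):
1²=1, 2²=4, 3²=9, 4²=16, 5²=25, 6²=36, 7²≡12, 8²≡27, 9²≡7, 10²≡26, 11²≡10, 12²≡33, 13²≡21, 14²≡11, 15²≡3, 16²≡34, 17²≡30, 18²≡28 (mod 37).
So the quadratic residues mod 37 are {1, 3, 4, 7, 9, 10, 11, 12, 16, 21, 25, 26, 27, 28, 30, 33, 34, 36}.

1,3,4,7,9,10,11,12,16,21,25,26,27,28,30,33,34,36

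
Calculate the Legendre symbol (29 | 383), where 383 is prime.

1

Reciprocity: 29 ≡ 1 and 383 ≡ 3 (mod 4), so (29/383) = +(383/29).
Reduce top mod 29: now compute (6/29).
Pull out 2: since 29 ≡ 5 (mod 8), (2/29) = -1.
Reciprocity: 3 ≡ 3 and 29 ≡ 1 (mod 4), so (3/29) = +(29/3).
Reduce top mod 3: now compute (2/3).
Pull out 2: since 3 ≡ 3 (mod 8), (2/3) = -1.
Reached (1/3) = 1. Collecting the sign flips along the way, the symbol is +1.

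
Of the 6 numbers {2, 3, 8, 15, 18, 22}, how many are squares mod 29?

1

(2/29) = -1 → non-residue.
(3/29) = -1 → non-residue.
(8/29) = -1 → non-residue.
(15/29) = -1 → non-residue.
(18/29) = -1 → non-residue.
(22/29) = +1 → QR.
Total quadratic residues among the 6: 1.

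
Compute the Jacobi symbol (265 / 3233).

Reciprocity: 265 ≡ 1 and 3233 ≡ 1 (mod 4), so (265/3233) = +(3233/265).
Reduce top mod 265: now compute (53/265).
Reciprocity: 53 ≡ 1 and 265 ≡ 1 (mod 4), so (53/265) = +(265/53).
Reduce top mod 53: now compute (0/53).
Top reduces to 0: gcd > 1, so the symbol is 0.

0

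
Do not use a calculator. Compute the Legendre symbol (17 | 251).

1

Reciprocity: 17 ≡ 1 and 251 ≡ 3 (mod 4), so (17/251) = +(251/17).
Reduce top mod 17: now compute (13/17).
Reciprocity: 13 ≡ 1 and 17 ≡ 1 (mod 4), so (13/17) = +(17/13).
Reduce top mod 13: now compute (4/13).
Pull out 2^2: since 13 ≡ 5 (mod 8), (2/13) = -1, so (2/13)^2 = +1.
Reached (1/13) = 1. Collecting the sign flips along the way, the symbol is +1.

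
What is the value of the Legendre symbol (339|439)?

-1

Euler's criterion: (339/439) ≡ 339^219 (mod 439).
339^2 ≡ 342 (mod 439)
339^4 ≡ 190 (mod 439)
339^8 ≡ 102 (mod 439)
339^16 ≡ 307 (mod 439)
339^32 ≡ 303 (mod 439)
339^64 ≡ 58 (mod 439)
339^128 ≡ 291 (mod 439)
339^219 = 339^(128+64+16+8+2+1) ≡ 438 (mod 439).
Result is 438 ≡ −1, so (339/439) = −1.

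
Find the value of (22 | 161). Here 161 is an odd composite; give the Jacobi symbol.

-1

Pull out 2: since 161 ≡ 1 (mod 8), (2/161) = +1.
Reciprocity: 11 ≡ 3 and 161 ≡ 1 (mod 4), so (11/161) = +(161/11).
Reduce top mod 11: now compute (7/11).
Reciprocity: 7 ≡ 3 and 11 ≡ 3 (mod 4), so (7/11) = −(11/7).
Reduce top mod 7: now compute (4/7).
Pull out 2^2: since 7 ≡ 7 (mod 8), (2/7) = +1, so (2/7)^2 = +1.
Reached (1/7) = 1. Collecting the sign flips along the way, the symbol is -1.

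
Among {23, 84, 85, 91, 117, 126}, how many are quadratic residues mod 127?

2

(23/127) = -1 → non-residue.
(84/127) = +1 → QR.
(85/127) = -1 → non-residue.
(91/127) = -1 → non-residue.
(117/127) = +1 → QR.
(126/127) = -1 → non-residue.
Total quadratic residues among the 6: 2.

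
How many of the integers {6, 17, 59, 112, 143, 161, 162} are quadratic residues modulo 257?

4

(6/257) = -1 → non-residue.
(17/257) = +1 → QR.
(59/257) = +1 → QR.
(112/257) = -1 → non-residue.
(143/257) = +1 → QR.
(161/257) = -1 → non-residue.
(162/257) = +1 → QR.
Total quadratic residues among the 7: 4.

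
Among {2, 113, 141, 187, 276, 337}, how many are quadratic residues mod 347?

(2/347) = -1 → non-residue.
(113/347) = +1 → QR.
(141/347) = -1 → non-residue.
(187/347) = -1 → non-residue.
(276/347) = -1 → non-residue.
(337/347) = -1 → non-residue.
Total quadratic residues among the 6: 1.

1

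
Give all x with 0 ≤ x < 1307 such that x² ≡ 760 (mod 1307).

308, 999

Since 1307 ≡ 3 (mod 4), a square root of 760 is 760^((1307+1)/4) = 760^327 mod 1307.
Repeated squaring: 760^2≡1213, 760^4≡994, 760^8≡1251, 760^16≡522, 760^32≡628, 760^64≡977, 760^128≡419, 760^256≡423 (mod 1307).
760^327 = 760^(256+64+4+2+1) ≡ 999 (mod 1307).
Check: 999² = 998001 ≡ 760 (mod 1307). The two roots are 308 and 999.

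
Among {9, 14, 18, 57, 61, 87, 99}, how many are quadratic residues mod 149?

2

(9/149) = +1 → QR.
(14/149) = -1 → non-residue.
(18/149) = -1 → non-residue.
(57/149) = -1 → non-residue.
(61/149) = +1 → QR.
(87/149) = -1 → non-residue.
(99/149) = -1 → non-residue.
Total quadratic residues among the 7: 2.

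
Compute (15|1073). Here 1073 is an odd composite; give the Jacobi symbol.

1

Reciprocity: 15 ≡ 3 and 1073 ≡ 1 (mod 4), so (15/1073) = +(1073/15).
Reduce top mod 15: now compute (8/15).
Pull out 2^3: since 15 ≡ 7 (mod 8), (2/15) = +1, so (2/15)^3 = +1.
Reached (1/15) = 1. Collecting the sign flips along the way, the symbol is +1.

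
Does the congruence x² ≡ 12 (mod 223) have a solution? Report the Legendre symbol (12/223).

Euler's criterion: (12/223) ≡ 12^111 (mod 223).
12^2 ≡ 144 (mod 223)
12^4 ≡ 220 (mod 223)
12^8 ≡ 9 (mod 223)
12^16 ≡ 81 (mod 223)
12^32 ≡ 94 (mod 223)
12^64 ≡ 139 (mod 223)
12^111 = 12^(64+32+8+4+2+1) ≡ 222 (mod 223).
Result is 222 ≡ −1, so (12/223) = −1.

-1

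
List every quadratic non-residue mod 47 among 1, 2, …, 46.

Square k = 1,…,23 (k and 47−k give the same square):
1²=1, 2²=4, 3²=9, 4²=16, 5²=25, 6²=36, 7²≡2, 8²≡17, 9²≡34, 10²≡6, 11²≡27, 12²≡3, 13²≡28, 14²≡8, 15²≡37, 16²≡21, 17²≡7, 18²≡42, 19²≡32, 20²≡24, 21²≡18, 22²≡14, 23²≡12 (mod 47).
The residues are {1, 2, 3, 4, 6, 7, 8, 9, 12, 14, 16, 17, 18, 21, 24, 25, 27, 28, 32, 34, 36, 37, 42}; the non-residues are the remaining 23 nonzero classes.

5,10,11,13,15,19,20,22,23,26,29,30,31,33,35,38,39,40,41,43,44,45,46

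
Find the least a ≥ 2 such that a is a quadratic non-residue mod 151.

3

(2/151) = +1, so 2 is a residue.
(3/151) = −1, so 3 is the smallest positive non-residue mod 151.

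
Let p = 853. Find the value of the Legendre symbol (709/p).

Reciprocity: 709 ≡ 1 and 853 ≡ 1 (mod 4), so (709/853) = +(853/709).
Reduce top mod 709: now compute (144/709).
Pull out 2^4: since 709 ≡ 5 (mod 8), (2/709) = -1, so (2/709)^4 = +1.
Reciprocity: 9 ≡ 1 and 709 ≡ 1 (mod 4), so (9/709) = +(709/9).
Reduce top mod 9: now compute (7/9).
Reciprocity: 7 ≡ 3 and 9 ≡ 1 (mod 4), so (7/9) = +(9/7).
Reduce top mod 7: now compute (2/7).
Pull out 2: since 7 ≡ 7 (mod 8), (2/7) = +1.
Reached (1/7) = 1. Collecting the sign flips along the way, the symbol is +1.

1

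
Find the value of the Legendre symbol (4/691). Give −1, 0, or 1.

1

Pull out 2^2: since 691 ≡ 3 (mod 8), (2/691) = -1, so (2/691)^2 = +1.
Reached (1/691) = 1. Collecting the sign flips along the way, the symbol is +1.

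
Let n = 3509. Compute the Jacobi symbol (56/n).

-1

Pull out 2^3: since 3509 ≡ 5 (mod 8), (2/3509) = -1, so (2/3509)^3 = -1.
Reciprocity: 7 ≡ 3 and 3509 ≡ 1 (mod 4), so (7/3509) = +(3509/7).
Reduce top mod 7: now compute (2/7).
Pull out 2: since 7 ≡ 7 (mod 8), (2/7) = +1.
Reached (1/7) = 1. Collecting the sign flips along the way, the symbol is -1.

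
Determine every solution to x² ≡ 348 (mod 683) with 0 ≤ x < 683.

Since 683 ≡ 3 (mod 4), a square root of 348 is 348^((683+1)/4) = 348^171 mod 683.
Repeated squaring: 348^2≡213, 348^4≡291, 348^8≡672, 348^16≡121, 348^32≡298, 348^64≡14, 348^128≡196 (mod 683).
348^171 = 348^(128+32+8+2+1) ≡ 221 (mod 683).
Check: 221² = 48841 ≡ 348 (mod 683). The two roots are 221 and 462.

221, 462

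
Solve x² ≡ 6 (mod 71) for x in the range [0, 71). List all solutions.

Since 71 ≡ 3 (mod 4), a square root of 6 is 6^((71+1)/4) = 6^18 mod 71.
Repeated squaring: 6^2≡36, 6^4≡18, 6^8≡40, 6^16≡38 (mod 71).
6^18 = 6^(16+2) ≡ 19 (mod 71).
Check: 19² = 361 ≡ 6 (mod 71). The two roots are 19 and 52.

19, 52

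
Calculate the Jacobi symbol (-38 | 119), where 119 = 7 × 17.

1

First reduce: -38 ≡ 81 (mod 119).
Reciprocity: 81 ≡ 1 and 119 ≡ 3 (mod 4), so (81/119) = +(119/81).
Reduce top mod 81: now compute (38/81).
Pull out 2: since 81 ≡ 1 (mod 8), (2/81) = +1.
Reciprocity: 19 ≡ 3 and 81 ≡ 1 (mod 4), so (19/81) = +(81/19).
Reduce top mod 19: now compute (5/19).
Reciprocity: 5 ≡ 1 and 19 ≡ 3 (mod 4), so (5/19) = +(19/5).
Reduce top mod 5: now compute (4/5).
Pull out 2^2: since 5 ≡ 5 (mod 8), (2/5) = -1, so (2/5)^2 = +1.
Reached (1/5) = 1. Collecting the sign flips along the way, the symbol is +1.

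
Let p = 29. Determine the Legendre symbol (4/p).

1

Pull out 2^2: since 29 ≡ 5 (mod 8), (2/29) = -1, so (2/29)^2 = +1.
Reached (1/29) = 1. Collecting the sign flips along the way, the symbol is +1.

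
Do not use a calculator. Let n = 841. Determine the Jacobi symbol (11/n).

Reciprocity: 11 ≡ 3 and 841 ≡ 1 (mod 4), so (11/841) = +(841/11).
Reduce top mod 11: now compute (5/11).
Reciprocity: 5 ≡ 1 and 11 ≡ 3 (mod 4), so (5/11) = +(11/5).
Reduce top mod 5: now compute (1/5).
Reached (1/5) = 1. Collecting the sign flips along the way, the symbol is +1.

1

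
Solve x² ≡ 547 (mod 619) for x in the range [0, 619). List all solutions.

129, 490

Since 619 ≡ 3 (mod 4), a square root of 547 is 547^((619+1)/4) = 547^155 mod 619.
Repeated squaring: 547^2≡232, 547^4≡590, 547^8≡222, 547^16≡383, 547^32≡605, 547^64≡196, 547^128≡38 (mod 619).
547^155 = 547^(128+16+8+2+1) ≡ 129 (mod 619).
Check: 129² = 16641 ≡ 547 (mod 619). The two roots are 129 and 490.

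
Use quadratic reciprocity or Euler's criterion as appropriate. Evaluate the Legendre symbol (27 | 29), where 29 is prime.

Euler's criterion: (27/29) ≡ 27^14 (mod 29).
27^2 ≡ 4 (mod 29)
27^4 ≡ 16 (mod 29)
27^8 ≡ 24 (mod 29)
27^14 = 27^(8+4+2) ≡ 28 (mod 29).
Result is 28 ≡ −1, so (27/29) = −1.

-1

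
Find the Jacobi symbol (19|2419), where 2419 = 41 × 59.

Reciprocity: 19 ≡ 3 and 2419 ≡ 3 (mod 4), so (19/2419) = −(2419/19).
Reduce top mod 19: now compute (6/19).
Pull out 2: since 19 ≡ 3 (mod 8), (2/19) = -1.
Reciprocity: 3 ≡ 3 and 19 ≡ 3 (mod 4), so (3/19) = −(19/3).
Reduce top mod 3: now compute (1/3).
Reached (1/3) = 1. Collecting the sign flips along the way, the symbol is -1.

-1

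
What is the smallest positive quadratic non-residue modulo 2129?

(2/2129) = +1, so 2 is a residue.
(3/2129) = −1, so 3 is the smallest positive non-residue mod 2129.

3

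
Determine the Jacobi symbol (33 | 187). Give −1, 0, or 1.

Reciprocity: 33 ≡ 1 and 187 ≡ 3 (mod 4), so (33/187) = +(187/33).
Reduce top mod 33: now compute (22/33).
Pull out 2: since 33 ≡ 1 (mod 8), (2/33) = +1.
Reciprocity: 11 ≡ 3 and 33 ≡ 1 (mod 4), so (11/33) = +(33/11).
Reduce top mod 11: now compute (0/11).
Top reduces to 0: gcd > 1, so the symbol is 0.

0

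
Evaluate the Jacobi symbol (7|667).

Reciprocity: 7 ≡ 3 and 667 ≡ 3 (mod 4), so (7/667) = −(667/7).
Reduce top mod 7: now compute (2/7).
Pull out 2: since 7 ≡ 7 (mod 8), (2/7) = +1.
Reached (1/7) = 1. Collecting the sign flips along the way, the symbol is -1.

-1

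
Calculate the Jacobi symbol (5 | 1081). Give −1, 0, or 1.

1

Reciprocity: 5 ≡ 1 and 1081 ≡ 1 (mod 4), so (5/1081) = +(1081/5).
Reduce top mod 5: now compute (1/5).
Reached (1/5) = 1. Collecting the sign flips along the way, the symbol is +1.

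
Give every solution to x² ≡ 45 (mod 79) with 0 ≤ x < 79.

Since 79 ≡ 3 (mod 4), a square root of 45 is 45^((79+1)/4) = 45^20 mod 79.
Repeated squaring: 45^2≡50, 45^4≡51, 45^8≡73, 45^16≡36 (mod 79).
45^20 = 45^(16+4) ≡ 19 (mod 79).
Check: 19² = 361 ≡ 45 (mod 79). The two roots are 19 and 60.

19, 60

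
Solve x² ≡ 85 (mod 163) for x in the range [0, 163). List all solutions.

Since 163 ≡ 3 (mod 4), a square root of 85 is 85^((163+1)/4) = 85^41 mod 163.
Repeated squaring: 85^2≡53, 85^4≡38, 85^8≡140, 85^16≡40, 85^32≡133 (mod 163).
85^41 = 85^(32+8+1) ≡ 133 (mod 163).
Check: 133² = 17689 ≡ 85 (mod 163). The two roots are 30 and 133.

30, 133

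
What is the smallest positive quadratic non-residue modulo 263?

(2/263) = +1, so 2 is a residue.
(3/263) = +1, so 3 is a residue.
(4/263) = +1, so 4 is a residue.
(5/263) = −1, so 5 is the smallest positive non-residue mod 263.

5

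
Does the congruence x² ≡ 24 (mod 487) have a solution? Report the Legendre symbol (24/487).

-1

Pull out 2^3: since 487 ≡ 7 (mod 8), (2/487) = +1, so (2/487)^3 = +1.
Reciprocity: 3 ≡ 3 and 487 ≡ 3 (mod 4), so (3/487) = −(487/3).
Reduce top mod 3: now compute (1/3).
Reached (1/3) = 1. Collecting the sign flips along the way, the symbol is -1.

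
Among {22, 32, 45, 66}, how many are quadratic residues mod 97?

(22/97) = +1 → QR.
(32/97) = +1 → QR.
(45/97) = -1 → non-residue.
(66/97) = +1 → QR.
Total quadratic residues among the 4: 3.

3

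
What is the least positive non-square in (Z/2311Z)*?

(2/2311) = +1, so 2 is a residue.
(3/2311) = −1, so 3 is the smallest positive non-residue mod 2311.

3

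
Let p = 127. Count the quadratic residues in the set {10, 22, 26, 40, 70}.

3

(10/127) = -1 → non-residue.
(22/127) = +1 → QR.
(26/127) = +1 → QR.
(40/127) = -1 → non-residue.
(70/127) = +1 → QR.
Total quadratic residues among the 5: 3.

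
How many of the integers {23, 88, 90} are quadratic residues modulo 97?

1

(23/97) = -1 → non-residue.
(88/97) = +1 → QR.
(90/97) = -1 → non-residue.
Total quadratic residues among the 3: 1.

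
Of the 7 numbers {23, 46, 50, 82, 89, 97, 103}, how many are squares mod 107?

2

(23/107) = +1 → QR.
(46/107) = -1 → non-residue.
(50/107) = -1 → non-residue.
(82/107) = -1 → non-residue.
(89/107) = +1 → QR.
(97/107) = -1 → non-residue.
(103/107) = -1 → non-residue.
Total quadratic residues among the 7: 2.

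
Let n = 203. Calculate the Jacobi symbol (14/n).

0

Pull out 2: since 203 ≡ 3 (mod 8), (2/203) = -1.
Reciprocity: 7 ≡ 3 and 203 ≡ 3 (mod 4), so (7/203) = −(203/7).
Reduce top mod 7: now compute (0/7).
Top reduces to 0: gcd > 1, so the symbol is 0.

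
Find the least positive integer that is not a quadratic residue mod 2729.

3

(2/2729) = +1, so 2 is a residue.
(3/2729) = −1, so 3 is the smallest positive non-residue mod 2729.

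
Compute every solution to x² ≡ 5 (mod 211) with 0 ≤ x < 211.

Since 211 ≡ 3 (mod 4), a square root of 5 is 5^((211+1)/4) = 5^53 mod 211.
Repeated squaring: 5^2≡25, 5^4≡203, 5^8≡64, 5^16≡87, 5^32≡184 (mod 211).
5^53 = 5^(32+16+4+1) ≡ 65 (mod 211).
Check: 65² = 4225 ≡ 5 (mod 211). The two roots are 65 and 146.

65, 146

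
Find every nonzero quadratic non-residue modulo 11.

2, 6, 7, 8, 10

Square k = 1,…,5 (k and 11−k give the same square):
1²=1, 2²=4, 3²=9, 4²≡5, 5²≡3 (mod 11).
The residues are {1, 3, 4, 5, 9}; the non-residues are the remaining 5 nonzero classes.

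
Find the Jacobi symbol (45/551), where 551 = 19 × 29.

Reciprocity: 45 ≡ 1 and 551 ≡ 3 (mod 4), so (45/551) = +(551/45).
Reduce top mod 45: now compute (11/45).
Reciprocity: 11 ≡ 3 and 45 ≡ 1 (mod 4), so (11/45) = +(45/11).
Reduce top mod 11: now compute (1/11).
Reached (1/11) = 1. Collecting the sign flips along the way, the symbol is +1.

1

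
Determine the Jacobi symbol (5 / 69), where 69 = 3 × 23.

1

Reciprocity: 5 ≡ 1 and 69 ≡ 1 (mod 4), so (5/69) = +(69/5).
Reduce top mod 5: now compute (4/5).
Pull out 2^2: since 5 ≡ 5 (mod 8), (2/5) = -1, so (2/5)^2 = +1.
Reached (1/5) = 1. Collecting the sign flips along the way, the symbol is +1.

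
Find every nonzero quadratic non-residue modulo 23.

5,7,10,11,14,15,17,19,20,21,22

Square k = 1,…,11 (k and 23−k give the same square):
1²=1, 2²=4, 3²=9, 4²=16, 5²≡2, 6²≡13, 7²≡3, 8²≡18, 9²≡12, 10²≡8, 11²≡6 (mod 23).
The residues are {1, 2, 3, 4, 6, 8, 9, 12, 13, 16, 18}; the non-residues are the remaining 11 nonzero classes.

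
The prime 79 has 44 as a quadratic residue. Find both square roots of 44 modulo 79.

Since 79 ≡ 3 (mod 4), a square root of 44 is 44^((79+1)/4) = 44^20 mod 79.
Repeated squaring: 44^2≡40, 44^4≡20, 44^8≡5, 44^16≡25 (mod 79).
44^20 = 44^(16+4) ≡ 26 (mod 79).
Check: 26² = 676 ≡ 44 (mod 79). The two roots are 26 and 53.

26, 53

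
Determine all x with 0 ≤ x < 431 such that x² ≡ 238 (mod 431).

184, 247

Since 431 ≡ 3 (mod 4), a square root of 238 is 238^((431+1)/4) = 238^108 mod 431.
Repeated squaring: 238^2≡183, 238^4≡302, 238^8≡263, 238^16≡209, 238^32≡150, 238^64≡88 (mod 431).
238^108 = 238^(64+32+8+4) ≡ 184 (mod 431).
Check: 184² = 33856 ≡ 238 (mod 431). The two roots are 184 and 247.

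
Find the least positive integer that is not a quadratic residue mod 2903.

(2/2903) = +1, so 2 is a residue.
(3/2903) = +1, so 3 is a residue.
(4/2903) = +1, so 4 is a residue.
(5/2903) = −1, so 5 is the smallest positive non-residue mod 2903.

5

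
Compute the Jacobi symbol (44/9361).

Pull out 2^2: since 9361 ≡ 1 (mod 8), (2/9361) = +1, so (2/9361)^2 = +1.
Reciprocity: 11 ≡ 3 and 9361 ≡ 1 (mod 4), so (11/9361) = +(9361/11).
Reduce top mod 11: now compute (0/11).
Top reduces to 0: gcd > 1, so the symbol is 0.

0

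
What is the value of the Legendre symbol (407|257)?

First reduce: 407 ≡ 150 (mod 257).
Pull out 2: since 257 ≡ 1 (mod 8), (2/257) = +1.
Reciprocity: 75 ≡ 3 and 257 ≡ 1 (mod 4), so (75/257) = +(257/75).
Reduce top mod 75: now compute (32/75).
Pull out 2^5: since 75 ≡ 3 (mod 8), (2/75) = -1, so (2/75)^5 = -1.
Reached (1/75) = 1. Collecting the sign flips along the way, the symbol is -1.

-1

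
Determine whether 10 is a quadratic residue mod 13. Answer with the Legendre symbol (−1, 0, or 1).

1

Pull out 2: since 13 ≡ 5 (mod 8), (2/13) = -1.
Reciprocity: 5 ≡ 1 and 13 ≡ 1 (mod 4), so (5/13) = +(13/5).
Reduce top mod 5: now compute (3/5).
Reciprocity: 3 ≡ 3 and 5 ≡ 1 (mod 4), so (3/5) = +(5/3).
Reduce top mod 3: now compute (2/3).
Pull out 2: since 3 ≡ 3 (mod 8), (2/3) = -1.
Reached (1/3) = 1. Collecting the sign flips along the way, the symbol is +1.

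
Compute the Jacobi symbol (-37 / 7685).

1

First reduce: -37 ≡ 7648 (mod 7685).
Pull out 2^5: since 7685 ≡ 5 (mod 8), (2/7685) = -1, so (2/7685)^5 = -1.
Reciprocity: 239 ≡ 3 and 7685 ≡ 1 (mod 4), so (239/7685) = +(7685/239).
Reduce top mod 239: now compute (37/239).
Reciprocity: 37 ≡ 1 and 239 ≡ 3 (mod 4), so (37/239) = +(239/37).
Reduce top mod 37: now compute (17/37).
Reciprocity: 17 ≡ 1 and 37 ≡ 1 (mod 4), so (17/37) = +(37/17).
Reduce top mod 17: now compute (3/17).
Reciprocity: 3 ≡ 3 and 17 ≡ 1 (mod 4), so (3/17) = +(17/3).
Reduce top mod 3: now compute (2/3).
Pull out 2: since 3 ≡ 3 (mod 8), (2/3) = -1.
Reached (1/3) = 1. Collecting the sign flips along the way, the symbol is +1.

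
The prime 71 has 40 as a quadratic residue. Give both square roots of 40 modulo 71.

Since 71 ≡ 3 (mod 4), a square root of 40 is 40^((71+1)/4) = 40^18 mod 71.
Repeated squaring: 40^2≡38, 40^4≡24, 40^8≡8, 40^16≡64 (mod 71).
40^18 = 40^(16+2) ≡ 18 (mod 71).
Check: 18² = 324 ≡ 40 (mod 71). The two roots are 18 and 53.

18, 53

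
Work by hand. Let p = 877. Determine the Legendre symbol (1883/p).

1

Euler's criterion: (1883/877) ≡ 129^438 (mod 877).
129^2 ≡ 855 (mod 877)
129^4 ≡ 484 (mod 877)
129^8 ≡ 97 (mod 877)
129^16 ≡ 639 (mod 877)
129^32 ≡ 516 (mod 877)
129^64 ≡ 525 (mod 877)
129^128 ≡ 247 (mod 877)
129^256 ≡ 496 (mod 877)
129^438 = 129^(256+128+32+16+4+2) ≡ 1 (mod 877).
Result is 1, so (1883/877) = 1.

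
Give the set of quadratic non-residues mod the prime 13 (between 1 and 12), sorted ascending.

Square k = 1,…,6 (k and 13−k give the same square):
1²=1, 2²=4, 3²=9, 4²≡3, 5²≡12, 6²≡10 (mod 13).
The residues are {1, 3, 4, 9, 10, 12}; the non-residues are the remaining 6 nonzero classes.

2 5 6 7 8 11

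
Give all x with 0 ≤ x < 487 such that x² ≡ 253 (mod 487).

184, 303

Since 487 ≡ 3 (mod 4), a square root of 253 is 253^((487+1)/4) = 253^122 mod 487.
Repeated squaring: 253^2≡212, 253^4≡140, 253^8≡120, 253^16≡277, 253^32≡270, 253^64≡337 (mod 487).
253^122 = 253^(64+32+16+8+2) ≡ 303 (mod 487).
Check: 303² = 91809 ≡ 253 (mod 487). The two roots are 184 and 303.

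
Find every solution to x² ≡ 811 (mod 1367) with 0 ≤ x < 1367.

146, 1221

Since 1367 ≡ 3 (mod 4), a square root of 811 is 811^((1367+1)/4) = 811^342 mod 1367.
Repeated squaring: 811^2≡194, 811^4≡727, 811^8≡867, 811^16≡1206, 811^32≡1315, 811^64≡1337, 811^128≡900, 811^256≡736 (mod 1367).
811^342 = 811^(256+64+16+4+2) ≡ 1221 (mod 1367).
Check: 1221² = 1490841 ≡ 811 (mod 1367). The two roots are 146 and 1221.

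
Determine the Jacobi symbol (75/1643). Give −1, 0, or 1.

1

Reciprocity: 75 ≡ 3 and 1643 ≡ 3 (mod 4), so (75/1643) = −(1643/75).
Reduce top mod 75: now compute (68/75).
Pull out 2^2: since 75 ≡ 3 (mod 8), (2/75) = -1, so (2/75)^2 = +1.
Reciprocity: 17 ≡ 1 and 75 ≡ 3 (mod 4), so (17/75) = +(75/17).
Reduce top mod 17: now compute (7/17).
Reciprocity: 7 ≡ 3 and 17 ≡ 1 (mod 4), so (7/17) = +(17/7).
Reduce top mod 7: now compute (3/7).
Reciprocity: 3 ≡ 3 and 7 ≡ 3 (mod 4), so (3/7) = −(7/3).
Reduce top mod 3: now compute (1/3).
Reached (1/3) = 1. Collecting the sign flips along the way, the symbol is +1.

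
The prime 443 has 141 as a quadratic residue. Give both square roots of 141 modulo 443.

216, 227

Since 443 ≡ 3 (mod 4), a square root of 141 is 141^((443+1)/4) = 141^111 mod 443.
Repeated squaring: 141^2≡389, 141^4≡258, 141^8≡114, 141^16≡149, 141^32≡51, 141^64≡386 (mod 443).
141^111 = 141^(64+32+8+4+2+1) ≡ 227 (mod 443).
Check: 227² = 51529 ≡ 141 (mod 443). The two roots are 216 and 227.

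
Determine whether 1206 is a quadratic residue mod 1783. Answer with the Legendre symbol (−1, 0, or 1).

1

Pull out 2: since 1783 ≡ 7 (mod 8), (2/1783) = +1.
Reciprocity: 603 ≡ 3 and 1783 ≡ 3 (mod 4), so (603/1783) = −(1783/603).
Reduce top mod 603: now compute (577/603).
Reciprocity: 577 ≡ 1 and 603 ≡ 3 (mod 4), so (577/603) = +(603/577).
Reduce top mod 577: now compute (26/577).
Pull out 2: since 577 ≡ 1 (mod 8), (2/577) = +1.
Reciprocity: 13 ≡ 1 and 577 ≡ 1 (mod 4), so (13/577) = +(577/13).
Reduce top mod 13: now compute (5/13).
Reciprocity: 5 ≡ 1 and 13 ≡ 1 (mod 4), so (5/13) = +(13/5).
Reduce top mod 5: now compute (3/5).
Reciprocity: 3 ≡ 3 and 5 ≡ 1 (mod 4), so (3/5) = +(5/3).
Reduce top mod 3: now compute (2/3).
Pull out 2: since 3 ≡ 3 (mod 8), (2/3) = -1.
Reached (1/3) = 1. Collecting the sign flips along the way, the symbol is +1.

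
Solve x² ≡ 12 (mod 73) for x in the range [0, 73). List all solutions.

73 ≡ 1 (mod 4), so we find a root by search.
Trying successive values, 31² = 961 ≡ 12 (mod 73). The other root is 73 − 31 = 42.

31, 42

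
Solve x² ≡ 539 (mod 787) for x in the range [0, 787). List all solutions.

Since 787 ≡ 3 (mod 4), a square root of 539 is 539^((787+1)/4) = 539^197 mod 787.
Repeated squaring: 539^2≡118, 539^4≡545, 539^8≡326, 539^16≡31, 539^32≡174, 539^64≡370, 539^128≡749 (mod 787).
539^197 = 539^(128+64+4+1) ≡ 375 (mod 787).
Check: 375² = 140625 ≡ 539 (mod 787). The two roots are 375 and 412.

375, 412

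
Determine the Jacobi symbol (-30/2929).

First reduce: -30 ≡ 2899 (mod 2929).
Reciprocity: 2899 ≡ 3 and 2929 ≡ 1 (mod 4), so (2899/2929) = +(2929/2899).
Reduce top mod 2899: now compute (30/2899).
Pull out 2: since 2899 ≡ 3 (mod 8), (2/2899) = -1.
Reciprocity: 15 ≡ 3 and 2899 ≡ 3 (mod 4), so (15/2899) = −(2899/15).
Reduce top mod 15: now compute (4/15).
Pull out 2^2: since 15 ≡ 7 (mod 8), (2/15) = +1, so (2/15)^2 = +1.
Reached (1/15) = 1. Collecting the sign flips along the way, the symbol is +1.

1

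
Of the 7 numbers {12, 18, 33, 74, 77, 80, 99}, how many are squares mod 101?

3

(12/101) = -1 → non-residue.
(18/101) = -1 → non-residue.
(33/101) = +1 → QR.
(74/101) = -1 → non-residue.
(77/101) = +1 → QR.
(80/101) = +1 → QR.
(99/101) = -1 → non-residue.
Total quadratic residues among the 7: 3.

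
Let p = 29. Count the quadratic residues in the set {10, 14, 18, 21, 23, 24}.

2

(10/29) = -1 → non-residue.
(14/29) = -1 → non-residue.
(18/29) = -1 → non-residue.
(21/29) = -1 → non-residue.
(23/29) = +1 → QR.
(24/29) = +1 → QR.
Total quadratic residues among the 6: 2.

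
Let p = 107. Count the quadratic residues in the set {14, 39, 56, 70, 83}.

(14/107) = +1 → QR.
(39/107) = +1 → QR.
(56/107) = +1 → QR.
(70/107) = -1 → non-residue.
(83/107) = +1 → QR.
Total quadratic residues among the 5: 4.

4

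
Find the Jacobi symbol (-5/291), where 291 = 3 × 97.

First reduce: -5 ≡ 286 (mod 291).
Pull out 2: since 291 ≡ 3 (mod 8), (2/291) = -1.
Reciprocity: 143 ≡ 3 and 291 ≡ 3 (mod 4), so (143/291) = −(291/143).
Reduce top mod 143: now compute (5/143).
Reciprocity: 5 ≡ 1 and 143 ≡ 3 (mod 4), so (5/143) = +(143/5).
Reduce top mod 5: now compute (3/5).
Reciprocity: 3 ≡ 3 and 5 ≡ 1 (mod 4), so (3/5) = +(5/3).
Reduce top mod 3: now compute (2/3).
Pull out 2: since 3 ≡ 3 (mod 8), (2/3) = -1.
Reached (1/3) = 1. Collecting the sign flips along the way, the symbol is -1.

-1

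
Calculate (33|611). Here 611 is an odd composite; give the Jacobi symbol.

1

Reciprocity: 33 ≡ 1 and 611 ≡ 3 (mod 4), so (33/611) = +(611/33).
Reduce top mod 33: now compute (17/33).
Reciprocity: 17 ≡ 1 and 33 ≡ 1 (mod 4), so (17/33) = +(33/17).
Reduce top mod 17: now compute (16/17).
Pull out 2^4: since 17 ≡ 1 (mod 8), (2/17) = +1, so (2/17)^4 = +1.
Reached (1/17) = 1. Collecting the sign flips along the way, the symbol is +1.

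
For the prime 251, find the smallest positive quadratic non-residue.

(2/251) = −1, so 2 is the smallest positive non-residue mod 251.

2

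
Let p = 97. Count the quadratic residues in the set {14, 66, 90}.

1

(14/97) = -1 → non-residue.
(66/97) = +1 → QR.
(90/97) = -1 → non-residue.
Total quadratic residues among the 3: 1.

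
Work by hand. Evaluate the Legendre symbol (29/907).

Reciprocity: 29 ≡ 1 and 907 ≡ 3 (mod 4), so (29/907) = +(907/29).
Reduce top mod 29: now compute (8/29).
Pull out 2^3: since 29 ≡ 5 (mod 8), (2/29) = -1, so (2/29)^3 = -1.
Reached (1/29) = 1. Collecting the sign flips along the way, the symbol is -1.

-1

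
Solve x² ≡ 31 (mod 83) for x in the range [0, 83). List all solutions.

Since 83 ≡ 3 (mod 4), a square root of 31 is 31^((83+1)/4) = 31^21 mod 83.
Repeated squaring: 31^2≡48, 31^4≡63, 31^8≡68, 31^16≡59 (mod 83).
31^21 = 31^(16+4+1) ≡ 23 (mod 83).
Check: 23² = 529 ≡ 31 (mod 83). The two roots are 23 and 60.

23, 60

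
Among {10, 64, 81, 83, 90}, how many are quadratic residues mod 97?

2

(10/97) = -1 → non-residue.
(64/97) = +1 → QR.
(81/97) = +1 → QR.
(83/97) = -1 → non-residue.
(90/97) = -1 → non-residue.
Total quadratic residues among the 5: 2.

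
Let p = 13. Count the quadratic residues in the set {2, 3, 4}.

2

(2/13) = -1 → non-residue.
(3/13) = +1 → QR.
(4/13) = +1 → QR.
Total quadratic residues among the 3: 2.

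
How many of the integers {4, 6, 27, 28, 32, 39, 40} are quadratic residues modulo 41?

(4/41) = +1 → QR.
(6/41) = -1 → non-residue.
(27/41) = -1 → non-residue.
(28/41) = -1 → non-residue.
(32/41) = +1 → QR.
(39/41) = +1 → QR.
(40/41) = +1 → QR.
Total quadratic residues among the 7: 4.

4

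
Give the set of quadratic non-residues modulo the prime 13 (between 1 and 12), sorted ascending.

Square k = 1,…,6 (k and 13−k give the same square):
1²=1, 2²=4, 3²=9, 4²≡3, 5²≡12, 6²≡10 (mod 13).
The residues are {1, 3, 4, 9, 10, 12}; the non-residues are the remaining 6 nonzero classes.

2, 5, 6, 7, 8, 11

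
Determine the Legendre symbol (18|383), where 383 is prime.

Euler's criterion: (18/383) ≡ 18^191 (mod 383).
18^2 ≡ 324 (mod 383)
18^4 ≡ 34 (mod 383)
18^8 ≡ 7 (mod 383)
18^16 ≡ 49 (mod 383)
18^32 ≡ 103 (mod 383)
18^64 ≡ 268 (mod 383)
18^128 ≡ 203 (mod 383)
18^191 = 18^(128+32+16+8+4+2+1) ≡ 1 (mod 383).
Result is 1, so (18/383) = 1.

1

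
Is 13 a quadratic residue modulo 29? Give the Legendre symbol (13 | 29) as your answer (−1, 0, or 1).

Reciprocity: 13 ≡ 1 and 29 ≡ 1 (mod 4), so (13/29) = +(29/13).
Reduce top mod 13: now compute (3/13).
Reciprocity: 3 ≡ 3 and 13 ≡ 1 (mod 4), so (3/13) = +(13/3).
Reduce top mod 3: now compute (1/3).
Reached (1/3) = 1. Collecting the sign flips along the way, the symbol is +1.

1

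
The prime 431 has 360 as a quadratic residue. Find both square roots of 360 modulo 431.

Since 431 ≡ 3 (mod 4), a square root of 360 is 360^((431+1)/4) = 360^108 mod 431.
Repeated squaring: 360^2≡300, 360^4≡352, 360^8≡207, 360^16≡180, 360^32≡75, 360^64≡22 (mod 431).
360^108 = 360^(64+32+8+4) ≡ 305 (mod 431).
Check: 305² = 93025 ≡ 360 (mod 431). The two roots are 126 and 305.

126, 305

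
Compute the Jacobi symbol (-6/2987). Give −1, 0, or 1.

First reduce: -6 ≡ 2981 (mod 2987).
Reciprocity: 2981 ≡ 1 and 2987 ≡ 3 (mod 4), so (2981/2987) = +(2987/2981).
Reduce top mod 2981: now compute (6/2981).
Pull out 2: since 2981 ≡ 5 (mod 8), (2/2981) = -1.
Reciprocity: 3 ≡ 3 and 2981 ≡ 1 (mod 4), so (3/2981) = +(2981/3).
Reduce top mod 3: now compute (2/3).
Pull out 2: since 3 ≡ 3 (mod 8), (2/3) = -1.
Reached (1/3) = 1. Collecting the sign flips along the way, the symbol is +1.

1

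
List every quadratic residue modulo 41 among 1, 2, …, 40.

1 2 4 5 8 9 10 16 18 20 21 23 25 31 32 33 36 37 39 40

Square k = 1,…,20 (k and 41−k give the same square):
1²=1, 2²=4, 3²=9, 4²=16, 5²=25, 6²=36, 7²≡8, 8²≡23, 9²≡40, 10²≡18, 11²≡39, 12²≡21, 13²≡5, 14²≡32, 15²≡20, 16²≡10, 17²≡2, 18²≡37, 19²≡33, 20²≡31 (mod 41).
So the quadratic residues mod 41 are {1, 2, 4, 5, 8, 9, 10, 16, 18, 20, 21, 23, 25, 31, 32, 33, 36, 37, 39, 40}.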